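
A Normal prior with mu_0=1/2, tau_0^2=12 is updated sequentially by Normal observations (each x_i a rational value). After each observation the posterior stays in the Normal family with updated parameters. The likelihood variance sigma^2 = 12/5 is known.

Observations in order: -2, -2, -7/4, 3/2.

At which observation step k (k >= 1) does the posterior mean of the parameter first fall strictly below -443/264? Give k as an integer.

obs 1: x=-2 → posterior Normal(-19/12, 2)
obs 2: x=-2 → posterior Normal(-39/22, 12/11)
obs 3: x=-7/4 → posterior Normal(-113/64, 3/4)
obs 4: x=3/2 → posterior Normal(-83/84, 4/7)

k = 2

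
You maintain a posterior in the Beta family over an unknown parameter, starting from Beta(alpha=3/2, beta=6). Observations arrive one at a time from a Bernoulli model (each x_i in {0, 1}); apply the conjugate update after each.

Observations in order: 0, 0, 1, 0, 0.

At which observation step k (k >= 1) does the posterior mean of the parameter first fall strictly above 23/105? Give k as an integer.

obs 1: x=0 → posterior Beta(3/2, 7)
obs 2: x=0 → posterior Beta(3/2, 8)
obs 3: x=1 → posterior Beta(5/2, 8)
obs 4: x=0 → posterior Beta(5/2, 9)
obs 5: x=0 → posterior Beta(5/2, 10)

k = 3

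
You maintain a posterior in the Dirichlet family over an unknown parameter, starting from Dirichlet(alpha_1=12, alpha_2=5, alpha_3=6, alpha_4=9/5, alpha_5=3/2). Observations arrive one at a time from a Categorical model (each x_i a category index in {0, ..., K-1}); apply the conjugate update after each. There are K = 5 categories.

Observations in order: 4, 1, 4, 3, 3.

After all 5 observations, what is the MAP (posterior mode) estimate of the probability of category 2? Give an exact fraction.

50/263

obs 1: x=4 → posterior Dirichlet(12, 5, 6, 9/5, 5/2)
obs 2: x=1 → posterior Dirichlet(12, 6, 6, 9/5, 5/2)
obs 3: x=4 → posterior Dirichlet(12, 6, 6, 9/5, 7/2)
obs 4: x=3 → posterior Dirichlet(12, 6, 6, 14/5, 7/2)
obs 5: x=3 → posterior Dirichlet(12, 6, 6, 19/5, 7/2)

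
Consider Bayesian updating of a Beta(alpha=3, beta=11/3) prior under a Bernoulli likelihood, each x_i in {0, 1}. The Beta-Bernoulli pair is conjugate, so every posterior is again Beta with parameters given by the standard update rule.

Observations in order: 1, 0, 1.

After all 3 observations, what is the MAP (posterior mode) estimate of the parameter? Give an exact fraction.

obs 1: x=1 → posterior Beta(4, 11/3)
obs 2: x=0 → posterior Beta(4, 14/3)
obs 3: x=1 → posterior Beta(5, 14/3)

12/23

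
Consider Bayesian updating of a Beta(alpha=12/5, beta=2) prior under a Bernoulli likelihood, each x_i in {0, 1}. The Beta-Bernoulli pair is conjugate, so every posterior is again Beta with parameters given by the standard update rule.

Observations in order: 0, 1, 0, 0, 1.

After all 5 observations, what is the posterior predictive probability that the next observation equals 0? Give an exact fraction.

obs 1: x=0 → posterior Beta(12/5, 3)
obs 2: x=1 → posterior Beta(17/5, 3)
obs 3: x=0 → posterior Beta(17/5, 4)
obs 4: x=0 → posterior Beta(17/5, 5)
obs 5: x=1 → posterior Beta(22/5, 5)

25/47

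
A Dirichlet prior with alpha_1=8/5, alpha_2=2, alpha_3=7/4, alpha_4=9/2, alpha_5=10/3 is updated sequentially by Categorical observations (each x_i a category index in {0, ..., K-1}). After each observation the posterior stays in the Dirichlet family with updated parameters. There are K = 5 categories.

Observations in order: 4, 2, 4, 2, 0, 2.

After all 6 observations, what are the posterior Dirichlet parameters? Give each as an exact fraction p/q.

obs 1: x=4 → posterior Dirichlet(8/5, 2, 7/4, 9/2, 13/3)
obs 2: x=2 → posterior Dirichlet(8/5, 2, 11/4, 9/2, 13/3)
obs 3: x=4 → posterior Dirichlet(8/5, 2, 11/4, 9/2, 16/3)
obs 4: x=2 → posterior Dirichlet(8/5, 2, 15/4, 9/2, 16/3)
obs 5: x=0 → posterior Dirichlet(13/5, 2, 15/4, 9/2, 16/3)
obs 6: x=2 → posterior Dirichlet(13/5, 2, 19/4, 9/2, 16/3)

alpha_1=13/5, alpha_2=2, alpha_3=19/4, alpha_4=9/2, alpha_5=16/3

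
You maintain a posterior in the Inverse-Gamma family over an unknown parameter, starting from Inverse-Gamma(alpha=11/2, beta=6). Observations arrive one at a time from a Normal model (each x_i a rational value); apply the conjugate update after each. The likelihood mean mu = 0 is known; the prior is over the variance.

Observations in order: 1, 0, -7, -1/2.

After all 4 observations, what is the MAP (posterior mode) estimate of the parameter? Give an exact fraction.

obs 1: x=1 → posterior Inverse-Gamma(6, 13/2)
obs 2: x=0 → posterior Inverse-Gamma(13/2, 13/2)
obs 3: x=-7 → posterior Inverse-Gamma(7, 31)
obs 4: x=-1/2 → posterior Inverse-Gamma(15/2, 249/8)

249/68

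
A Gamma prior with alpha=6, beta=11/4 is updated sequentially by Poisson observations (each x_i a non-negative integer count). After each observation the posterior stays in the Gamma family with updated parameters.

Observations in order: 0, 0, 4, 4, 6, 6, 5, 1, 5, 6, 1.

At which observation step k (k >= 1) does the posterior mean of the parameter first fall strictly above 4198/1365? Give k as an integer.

k = 7

obs 1: x=0 → posterior Gamma(6, 15/4)
obs 2: x=0 → posterior Gamma(6, 19/4)
obs 3: x=4 → posterior Gamma(10, 23/4)
obs 4: x=4 → posterior Gamma(14, 27/4)
obs 5: x=6 → posterior Gamma(20, 31/4)
obs 6: x=6 → posterior Gamma(26, 35/4)
obs 7: x=5 → posterior Gamma(31, 39/4)
obs 8: x=1 → posterior Gamma(32, 43/4)
obs 9: x=5 → posterior Gamma(37, 47/4)
obs 10: x=6 → posterior Gamma(43, 51/4)
obs 11: x=1 → posterior Gamma(44, 55/4)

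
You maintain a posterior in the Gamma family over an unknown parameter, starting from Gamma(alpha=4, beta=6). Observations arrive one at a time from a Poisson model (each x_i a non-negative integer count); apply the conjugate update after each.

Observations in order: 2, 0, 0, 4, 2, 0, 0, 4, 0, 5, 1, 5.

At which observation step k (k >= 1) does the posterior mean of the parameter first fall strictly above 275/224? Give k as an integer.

k = 10

obs 1: x=2 → posterior Gamma(6, 7)
obs 2: x=0 → posterior Gamma(6, 8)
obs 3: x=0 → posterior Gamma(6, 9)
obs 4: x=4 → posterior Gamma(10, 10)
obs 5: x=2 → posterior Gamma(12, 11)
obs 6: x=0 → posterior Gamma(12, 12)
obs 7: x=0 → posterior Gamma(12, 13)
obs 8: x=4 → posterior Gamma(16, 14)
obs 9: x=0 → posterior Gamma(16, 15)
obs 10: x=5 → posterior Gamma(21, 16)
obs 11: x=1 → posterior Gamma(22, 17)
obs 12: x=5 → posterior Gamma(27, 18)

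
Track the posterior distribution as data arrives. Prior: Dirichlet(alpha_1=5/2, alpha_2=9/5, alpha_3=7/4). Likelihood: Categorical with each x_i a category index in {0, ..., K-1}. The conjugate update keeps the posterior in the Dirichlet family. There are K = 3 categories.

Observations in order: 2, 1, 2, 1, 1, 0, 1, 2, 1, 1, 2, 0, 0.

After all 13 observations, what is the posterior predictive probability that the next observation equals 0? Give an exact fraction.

110/381

obs 1: x=2 → posterior Dirichlet(5/2, 9/5, 11/4)
obs 2: x=1 → posterior Dirichlet(5/2, 14/5, 11/4)
obs 3: x=2 → posterior Dirichlet(5/2, 14/5, 15/4)
obs 4: x=1 → posterior Dirichlet(5/2, 19/5, 15/4)
obs 5: x=1 → posterior Dirichlet(5/2, 24/5, 15/4)
obs 6: x=0 → posterior Dirichlet(7/2, 24/5, 15/4)
obs 7: x=1 → posterior Dirichlet(7/2, 29/5, 15/4)
obs 8: x=2 → posterior Dirichlet(7/2, 29/5, 19/4)
obs 9: x=1 → posterior Dirichlet(7/2, 34/5, 19/4)
obs 10: x=1 → posterior Dirichlet(7/2, 39/5, 19/4)
obs 11: x=2 → posterior Dirichlet(7/2, 39/5, 23/4)
obs 12: x=0 → posterior Dirichlet(9/2, 39/5, 23/4)
obs 13: x=0 → posterior Dirichlet(11/2, 39/5, 23/4)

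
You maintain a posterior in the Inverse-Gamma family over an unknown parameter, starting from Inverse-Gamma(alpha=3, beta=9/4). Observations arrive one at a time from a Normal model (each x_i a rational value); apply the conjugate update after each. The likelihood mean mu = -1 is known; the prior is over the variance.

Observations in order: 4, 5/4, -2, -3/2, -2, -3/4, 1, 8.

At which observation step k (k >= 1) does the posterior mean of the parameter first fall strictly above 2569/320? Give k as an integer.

obs 1: x=4 → posterior Inverse-Gamma(7/2, 59/4)
obs 2: x=5/4 → posterior Inverse-Gamma(4, 553/32)
obs 3: x=-2 → posterior Inverse-Gamma(9/2, 569/32)
obs 4: x=-3/2 → posterior Inverse-Gamma(5, 573/32)
obs 5: x=-2 → posterior Inverse-Gamma(11/2, 589/32)
obs 6: x=-3/4 → posterior Inverse-Gamma(6, 295/16)
obs 7: x=1 → posterior Inverse-Gamma(13/2, 327/16)
obs 8: x=8 → posterior Inverse-Gamma(7, 975/16)

k = 8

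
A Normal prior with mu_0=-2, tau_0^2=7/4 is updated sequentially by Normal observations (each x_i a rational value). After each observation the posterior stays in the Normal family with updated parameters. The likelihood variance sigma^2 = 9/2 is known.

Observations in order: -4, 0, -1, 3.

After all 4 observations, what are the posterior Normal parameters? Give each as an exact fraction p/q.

mu_0=-25/23, tau_0^2=63/92

obs 1: x=-4 → posterior Normal(-64/25, 63/50)
obs 2: x=0 → posterior Normal(-2, 63/64)
obs 3: x=-1 → posterior Normal(-71/39, 21/26)
obs 4: x=3 → posterior Normal(-25/23, 63/92)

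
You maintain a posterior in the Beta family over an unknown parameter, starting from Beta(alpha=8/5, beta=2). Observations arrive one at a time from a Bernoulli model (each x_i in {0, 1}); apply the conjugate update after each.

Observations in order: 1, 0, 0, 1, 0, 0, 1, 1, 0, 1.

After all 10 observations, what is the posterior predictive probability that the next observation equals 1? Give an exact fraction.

obs 1: x=1 → posterior Beta(13/5, 2)
obs 2: x=0 → posterior Beta(13/5, 3)
obs 3: x=0 → posterior Beta(13/5, 4)
obs 4: x=1 → posterior Beta(18/5, 4)
obs 5: x=0 → posterior Beta(18/5, 5)
obs 6: x=0 → posterior Beta(18/5, 6)
obs 7: x=1 → posterior Beta(23/5, 6)
obs 8: x=1 → posterior Beta(28/5, 6)
obs 9: x=0 → posterior Beta(28/5, 7)
obs 10: x=1 → posterior Beta(33/5, 7)

33/68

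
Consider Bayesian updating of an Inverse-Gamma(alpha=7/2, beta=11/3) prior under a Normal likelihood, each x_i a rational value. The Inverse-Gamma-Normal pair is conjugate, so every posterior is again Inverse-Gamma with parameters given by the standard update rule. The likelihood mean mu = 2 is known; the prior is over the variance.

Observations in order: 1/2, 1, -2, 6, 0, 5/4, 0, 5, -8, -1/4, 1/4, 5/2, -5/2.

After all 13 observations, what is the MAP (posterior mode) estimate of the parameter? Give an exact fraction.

obs 1: x=1/2 → posterior Inverse-Gamma(4, 115/24)
obs 2: x=1 → posterior Inverse-Gamma(9/2, 127/24)
obs 3: x=-2 → posterior Inverse-Gamma(5, 319/24)
obs 4: x=6 → posterior Inverse-Gamma(11/2, 511/24)
obs 5: x=0 → posterior Inverse-Gamma(6, 559/24)
obs 6: x=5/4 → posterior Inverse-Gamma(13/2, 2263/96)
obs 7: x=0 → posterior Inverse-Gamma(7, 2455/96)
obs 8: x=5 → posterior Inverse-Gamma(15/2, 2887/96)
obs 9: x=-8 → posterior Inverse-Gamma(8, 7687/96)
obs 10: x=-1/4 → posterior Inverse-Gamma(17/2, 3965/48)
obs 11: x=1/4 → posterior Inverse-Gamma(9, 8077/96)
obs 12: x=5/2 → posterior Inverse-Gamma(19/2, 8089/96)
obs 13: x=-5/2 → posterior Inverse-Gamma(10, 9061/96)

9061/1056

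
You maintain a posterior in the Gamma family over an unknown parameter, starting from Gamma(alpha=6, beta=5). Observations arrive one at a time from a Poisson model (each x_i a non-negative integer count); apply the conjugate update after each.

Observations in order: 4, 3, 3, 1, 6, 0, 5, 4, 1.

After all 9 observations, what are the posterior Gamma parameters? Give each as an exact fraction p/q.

obs 1: x=4 → posterior Gamma(10, 6)
obs 2: x=3 → posterior Gamma(13, 7)
obs 3: x=3 → posterior Gamma(16, 8)
obs 4: x=1 → posterior Gamma(17, 9)
obs 5: x=6 → posterior Gamma(23, 10)
obs 6: x=0 → posterior Gamma(23, 11)
obs 7: x=5 → posterior Gamma(28, 12)
obs 8: x=4 → posterior Gamma(32, 13)
obs 9: x=1 → posterior Gamma(33, 14)

alpha=33, beta=14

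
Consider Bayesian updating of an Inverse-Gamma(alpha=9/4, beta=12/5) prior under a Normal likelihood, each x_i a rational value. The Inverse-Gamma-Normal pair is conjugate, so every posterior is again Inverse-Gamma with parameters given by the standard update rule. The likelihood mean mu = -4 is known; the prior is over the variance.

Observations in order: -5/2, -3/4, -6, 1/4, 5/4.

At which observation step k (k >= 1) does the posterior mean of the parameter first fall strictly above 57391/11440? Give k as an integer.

k = 4

obs 1: x=-5/2 → posterior Inverse-Gamma(11/4, 141/40)
obs 2: x=-3/4 → posterior Inverse-Gamma(13/4, 1409/160)
obs 3: x=-6 → posterior Inverse-Gamma(15/4, 1729/160)
obs 4: x=1/4 → posterior Inverse-Gamma(17/4, 1587/80)
obs 5: x=5/4 → posterior Inverse-Gamma(19/4, 5379/160)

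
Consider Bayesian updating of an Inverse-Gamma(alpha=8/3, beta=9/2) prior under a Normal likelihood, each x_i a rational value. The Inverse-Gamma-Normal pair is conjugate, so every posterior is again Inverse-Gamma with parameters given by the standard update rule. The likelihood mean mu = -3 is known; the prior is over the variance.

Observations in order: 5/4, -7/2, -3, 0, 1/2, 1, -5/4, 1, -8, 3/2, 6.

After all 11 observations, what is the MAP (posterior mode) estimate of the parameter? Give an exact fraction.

obs 1: x=5/4 → posterior Inverse-Gamma(19/6, 433/32)
obs 2: x=-7/2 → posterior Inverse-Gamma(11/3, 437/32)
obs 3: x=-3 → posterior Inverse-Gamma(25/6, 437/32)
obs 4: x=0 → posterior Inverse-Gamma(14/3, 581/32)
obs 5: x=1/2 → posterior Inverse-Gamma(31/6, 777/32)
obs 6: x=1 → posterior Inverse-Gamma(17/3, 1033/32)
obs 7: x=-5/4 → posterior Inverse-Gamma(37/6, 541/16)
obs 8: x=1 → posterior Inverse-Gamma(20/3, 669/16)
obs 9: x=-8 → posterior Inverse-Gamma(43/6, 869/16)
obs 10: x=3/2 → posterior Inverse-Gamma(23/3, 1031/16)
obs 11: x=6 → posterior Inverse-Gamma(49/6, 1679/16)

5037/440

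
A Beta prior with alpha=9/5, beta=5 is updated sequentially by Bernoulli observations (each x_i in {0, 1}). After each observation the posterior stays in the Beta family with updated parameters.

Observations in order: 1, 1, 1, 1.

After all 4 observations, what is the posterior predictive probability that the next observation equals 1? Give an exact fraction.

29/54

obs 1: x=1 → posterior Beta(14/5, 5)
obs 2: x=1 → posterior Beta(19/5, 5)
obs 3: x=1 → posterior Beta(24/5, 5)
obs 4: x=1 → posterior Beta(29/5, 5)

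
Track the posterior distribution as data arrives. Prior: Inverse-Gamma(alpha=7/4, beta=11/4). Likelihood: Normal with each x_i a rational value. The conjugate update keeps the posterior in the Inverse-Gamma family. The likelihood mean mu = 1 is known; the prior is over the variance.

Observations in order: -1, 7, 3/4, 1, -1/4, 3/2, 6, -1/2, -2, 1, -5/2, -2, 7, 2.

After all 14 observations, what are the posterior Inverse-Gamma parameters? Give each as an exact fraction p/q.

obs 1: x=-1 → posterior Inverse-Gamma(9/4, 19/4)
obs 2: x=7 → posterior Inverse-Gamma(11/4, 91/4)
obs 3: x=3/4 → posterior Inverse-Gamma(13/4, 729/32)
obs 4: x=1 → posterior Inverse-Gamma(15/4, 729/32)
obs 5: x=-1/4 → posterior Inverse-Gamma(17/4, 377/16)
obs 6: x=3/2 → posterior Inverse-Gamma(19/4, 379/16)
obs 7: x=6 → posterior Inverse-Gamma(21/4, 579/16)
obs 8: x=-1/2 → posterior Inverse-Gamma(23/4, 597/16)
obs 9: x=-2 → posterior Inverse-Gamma(25/4, 669/16)
obs 10: x=1 → posterior Inverse-Gamma(27/4, 669/16)
obs 11: x=-5/2 → posterior Inverse-Gamma(29/4, 767/16)
obs 12: x=-2 → posterior Inverse-Gamma(31/4, 839/16)
obs 13: x=7 → posterior Inverse-Gamma(33/4, 1127/16)
obs 14: x=2 → posterior Inverse-Gamma(35/4, 1135/16)

alpha=35/4, beta=1135/16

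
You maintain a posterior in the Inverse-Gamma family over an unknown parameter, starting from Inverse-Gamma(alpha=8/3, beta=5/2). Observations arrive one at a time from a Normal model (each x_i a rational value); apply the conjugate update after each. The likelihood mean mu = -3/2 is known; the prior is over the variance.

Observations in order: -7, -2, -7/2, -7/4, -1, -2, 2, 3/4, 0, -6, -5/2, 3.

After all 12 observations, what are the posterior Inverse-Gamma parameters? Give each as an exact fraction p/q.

alpha=26/3, beta=809/16

obs 1: x=-7 → posterior Inverse-Gamma(19/6, 141/8)
obs 2: x=-2 → posterior Inverse-Gamma(11/3, 71/4)
obs 3: x=-7/2 → posterior Inverse-Gamma(25/6, 79/4)
obs 4: x=-7/4 → posterior Inverse-Gamma(14/3, 633/32)
obs 5: x=-1 → posterior Inverse-Gamma(31/6, 637/32)
obs 6: x=-2 → posterior Inverse-Gamma(17/3, 641/32)
obs 7: x=2 → posterior Inverse-Gamma(37/6, 837/32)
obs 8: x=3/4 → posterior Inverse-Gamma(20/3, 459/16)
obs 9: x=0 → posterior Inverse-Gamma(43/6, 477/16)
obs 10: x=-6 → posterior Inverse-Gamma(23/3, 639/16)
obs 11: x=-5/2 → posterior Inverse-Gamma(49/6, 647/16)
obs 12: x=3 → posterior Inverse-Gamma(26/3, 809/16)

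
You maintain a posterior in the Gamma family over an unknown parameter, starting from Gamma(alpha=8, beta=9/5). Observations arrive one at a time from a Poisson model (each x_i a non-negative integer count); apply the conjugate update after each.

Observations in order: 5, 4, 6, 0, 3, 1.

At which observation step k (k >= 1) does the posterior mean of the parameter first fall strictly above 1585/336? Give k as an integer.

k = 3

obs 1: x=5 → posterior Gamma(13, 14/5)
obs 2: x=4 → posterior Gamma(17, 19/5)
obs 3: x=6 → posterior Gamma(23, 24/5)
obs 4: x=0 → posterior Gamma(23, 29/5)
obs 5: x=3 → posterior Gamma(26, 34/5)
obs 6: x=1 → posterior Gamma(27, 39/5)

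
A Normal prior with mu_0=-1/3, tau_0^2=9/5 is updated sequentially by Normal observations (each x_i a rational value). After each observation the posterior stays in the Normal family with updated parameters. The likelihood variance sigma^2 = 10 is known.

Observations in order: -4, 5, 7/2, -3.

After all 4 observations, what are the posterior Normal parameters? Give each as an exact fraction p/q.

mu_0=-19/516, tau_0^2=45/43

obs 1: x=-4 → posterior Normal(-158/177, 90/59)
obs 2: x=5 → posterior Normal(-23/204, 45/34)
obs 3: x=7/2 → posterior Normal(13/42, 90/77)
obs 4: x=-3 → posterior Normal(-19/516, 45/43)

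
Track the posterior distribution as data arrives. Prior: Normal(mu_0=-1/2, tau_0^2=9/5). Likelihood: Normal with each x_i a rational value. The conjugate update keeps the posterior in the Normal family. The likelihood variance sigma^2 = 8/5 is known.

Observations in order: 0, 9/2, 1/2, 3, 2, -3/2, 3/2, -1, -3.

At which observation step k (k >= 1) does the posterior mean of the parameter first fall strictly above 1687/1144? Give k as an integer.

obs 1: x=0 → posterior Normal(-4/17, 72/85)
obs 2: x=9/2 → posterior Normal(73/52, 36/65)
obs 3: x=1/2 → posterior Normal(41/35, 72/175)
obs 4: x=3 → posterior Normal(17/11, 18/55)
obs 5: x=2 → posterior Normal(86/53, 72/265)
obs 6: x=-3/2 → posterior Normal(145/124, 36/155)
obs 7: x=3/2 → posterior Normal(86/71, 72/355)
obs 8: x=-1 → posterior Normal(77/80, 9/50)
obs 9: x=-3 → posterior Normal(50/89, 72/445)

k = 4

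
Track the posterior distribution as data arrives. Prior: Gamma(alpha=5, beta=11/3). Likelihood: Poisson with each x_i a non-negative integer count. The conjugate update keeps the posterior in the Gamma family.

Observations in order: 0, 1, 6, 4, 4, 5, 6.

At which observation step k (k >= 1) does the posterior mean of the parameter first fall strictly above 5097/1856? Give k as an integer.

k = 7

obs 1: x=0 → posterior Gamma(5, 14/3)
obs 2: x=1 → posterior Gamma(6, 17/3)
obs 3: x=6 → posterior Gamma(12, 20/3)
obs 4: x=4 → posterior Gamma(16, 23/3)
obs 5: x=4 → posterior Gamma(20, 26/3)
obs 6: x=5 → posterior Gamma(25, 29/3)
obs 7: x=6 → posterior Gamma(31, 32/3)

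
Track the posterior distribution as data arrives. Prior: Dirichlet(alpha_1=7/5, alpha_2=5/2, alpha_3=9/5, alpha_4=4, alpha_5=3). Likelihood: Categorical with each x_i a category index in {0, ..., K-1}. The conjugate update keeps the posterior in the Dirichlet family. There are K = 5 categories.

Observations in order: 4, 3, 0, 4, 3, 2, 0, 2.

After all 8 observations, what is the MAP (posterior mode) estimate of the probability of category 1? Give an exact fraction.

obs 1: x=4 → posterior Dirichlet(7/5, 5/2, 9/5, 4, 4)
obs 2: x=3 → posterior Dirichlet(7/5, 5/2, 9/5, 5, 4)
obs 3: x=0 → posterior Dirichlet(12/5, 5/2, 9/5, 5, 4)
obs 4: x=4 → posterior Dirichlet(12/5, 5/2, 9/5, 5, 5)
obs 5: x=3 → posterior Dirichlet(12/5, 5/2, 9/5, 6, 5)
obs 6: x=2 → posterior Dirichlet(12/5, 5/2, 14/5, 6, 5)
obs 7: x=0 → posterior Dirichlet(17/5, 5/2, 14/5, 6, 5)
obs 8: x=2 → posterior Dirichlet(17/5, 5/2, 19/5, 6, 5)

15/157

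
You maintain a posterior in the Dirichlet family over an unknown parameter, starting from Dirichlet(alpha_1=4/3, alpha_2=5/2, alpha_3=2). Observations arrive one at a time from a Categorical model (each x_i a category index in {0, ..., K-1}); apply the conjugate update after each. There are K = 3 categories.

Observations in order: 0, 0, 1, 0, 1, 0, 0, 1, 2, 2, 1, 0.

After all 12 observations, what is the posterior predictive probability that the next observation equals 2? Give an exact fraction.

obs 1: x=0 → posterior Dirichlet(7/3, 5/2, 2)
obs 2: x=0 → posterior Dirichlet(10/3, 5/2, 2)
obs 3: x=1 → posterior Dirichlet(10/3, 7/2, 2)
obs 4: x=0 → posterior Dirichlet(13/3, 7/2, 2)
obs 5: x=1 → posterior Dirichlet(13/3, 9/2, 2)
obs 6: x=0 → posterior Dirichlet(16/3, 9/2, 2)
obs 7: x=0 → posterior Dirichlet(19/3, 9/2, 2)
obs 8: x=1 → posterior Dirichlet(19/3, 11/2, 2)
obs 9: x=2 → posterior Dirichlet(19/3, 11/2, 3)
obs 10: x=2 → posterior Dirichlet(19/3, 11/2, 4)
obs 11: x=1 → posterior Dirichlet(19/3, 13/2, 4)
obs 12: x=0 → posterior Dirichlet(22/3, 13/2, 4)

24/107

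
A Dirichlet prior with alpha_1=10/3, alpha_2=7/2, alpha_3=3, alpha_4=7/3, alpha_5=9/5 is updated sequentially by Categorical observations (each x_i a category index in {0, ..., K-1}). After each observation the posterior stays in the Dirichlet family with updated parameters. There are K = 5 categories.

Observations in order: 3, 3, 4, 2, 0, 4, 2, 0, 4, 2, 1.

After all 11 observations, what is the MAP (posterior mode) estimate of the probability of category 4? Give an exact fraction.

114/599

obs 1: x=3 → posterior Dirichlet(10/3, 7/2, 3, 10/3, 9/5)
obs 2: x=3 → posterior Dirichlet(10/3, 7/2, 3, 13/3, 9/5)
obs 3: x=4 → posterior Dirichlet(10/3, 7/2, 3, 13/3, 14/5)
obs 4: x=2 → posterior Dirichlet(10/3, 7/2, 4, 13/3, 14/5)
obs 5: x=0 → posterior Dirichlet(13/3, 7/2, 4, 13/3, 14/5)
obs 6: x=4 → posterior Dirichlet(13/3, 7/2, 4, 13/3, 19/5)
obs 7: x=2 → posterior Dirichlet(13/3, 7/2, 5, 13/3, 19/5)
obs 8: x=0 → posterior Dirichlet(16/3, 7/2, 5, 13/3, 19/5)
obs 9: x=4 → posterior Dirichlet(16/3, 7/2, 5, 13/3, 24/5)
obs 10: x=2 → posterior Dirichlet(16/3, 7/2, 6, 13/3, 24/5)
obs 11: x=1 → posterior Dirichlet(16/3, 9/2, 6, 13/3, 24/5)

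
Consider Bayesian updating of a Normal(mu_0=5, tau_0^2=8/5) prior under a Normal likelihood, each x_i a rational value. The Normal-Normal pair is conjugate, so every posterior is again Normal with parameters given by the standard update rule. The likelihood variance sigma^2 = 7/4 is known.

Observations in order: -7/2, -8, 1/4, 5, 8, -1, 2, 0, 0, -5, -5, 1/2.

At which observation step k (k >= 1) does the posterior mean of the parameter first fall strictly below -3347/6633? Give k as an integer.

obs 1: x=-7/2 → posterior Normal(63/67, 56/67)
obs 2: x=-8 → posterior Normal(-193/99, 56/99)
obs 3: x=1/4 → posterior Normal(-185/131, 56/131)
obs 4: x=5 → posterior Normal(-25/163, 56/163)
obs 5: x=8 → posterior Normal(77/65, 56/195)
obs 6: x=-1 → posterior Normal(199/227, 56/227)
obs 7: x=2 → posterior Normal(263/259, 8/37)
obs 8: x=0 → posterior Normal(263/291, 56/291)
obs 9: x=0 → posterior Normal(263/323, 56/323)
obs 10: x=-5 → posterior Normal(103/355, 56/355)
obs 11: x=-5 → posterior Normal(-19/129, 56/387)
obs 12: x=1/2 → posterior Normal(-41/419, 56/419)

k = 2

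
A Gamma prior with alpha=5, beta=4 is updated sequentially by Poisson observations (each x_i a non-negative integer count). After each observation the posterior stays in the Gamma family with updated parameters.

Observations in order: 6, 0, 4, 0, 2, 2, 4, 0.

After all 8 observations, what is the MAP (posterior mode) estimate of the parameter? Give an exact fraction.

obs 1: x=6 → posterior Gamma(11, 5)
obs 2: x=0 → posterior Gamma(11, 6)
obs 3: x=4 → posterior Gamma(15, 7)
obs 4: x=0 → posterior Gamma(15, 8)
obs 5: x=2 → posterior Gamma(17, 9)
obs 6: x=2 → posterior Gamma(19, 10)
obs 7: x=4 → posterior Gamma(23, 11)
obs 8: x=0 → posterior Gamma(23, 12)

11/6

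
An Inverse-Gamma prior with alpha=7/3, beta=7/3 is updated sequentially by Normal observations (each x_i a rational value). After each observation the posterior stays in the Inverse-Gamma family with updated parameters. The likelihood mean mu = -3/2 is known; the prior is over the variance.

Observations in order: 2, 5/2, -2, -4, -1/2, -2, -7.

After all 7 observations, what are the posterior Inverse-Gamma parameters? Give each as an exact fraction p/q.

alpha=35/6, beta=851/24

obs 1: x=2 → posterior Inverse-Gamma(17/6, 203/24)
obs 2: x=5/2 → posterior Inverse-Gamma(10/3, 395/24)
obs 3: x=-2 → posterior Inverse-Gamma(23/6, 199/12)
obs 4: x=-4 → posterior Inverse-Gamma(13/3, 473/24)
obs 5: x=-1/2 → posterior Inverse-Gamma(29/6, 485/24)
obs 6: x=-2 → posterior Inverse-Gamma(16/3, 61/3)
obs 7: x=-7 → posterior Inverse-Gamma(35/6, 851/24)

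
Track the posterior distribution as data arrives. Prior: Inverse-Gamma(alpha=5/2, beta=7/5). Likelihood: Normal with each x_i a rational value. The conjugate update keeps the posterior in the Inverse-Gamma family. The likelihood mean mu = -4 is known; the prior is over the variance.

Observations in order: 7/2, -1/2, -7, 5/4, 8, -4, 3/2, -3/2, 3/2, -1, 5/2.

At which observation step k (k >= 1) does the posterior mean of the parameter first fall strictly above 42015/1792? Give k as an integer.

obs 1: x=7/2 → posterior Inverse-Gamma(3, 1181/40)
obs 2: x=-1/2 → posterior Inverse-Gamma(7/2, 713/20)
obs 3: x=-7 → posterior Inverse-Gamma(4, 803/20)
obs 4: x=5/4 → posterior Inverse-Gamma(9/2, 8629/160)
obs 5: x=8 → posterior Inverse-Gamma(5, 20149/160)
obs 6: x=-4 → posterior Inverse-Gamma(11/2, 20149/160)
obs 7: x=3/2 → posterior Inverse-Gamma(6, 22569/160)
obs 8: x=-3/2 → posterior Inverse-Gamma(13/2, 23069/160)
obs 9: x=3/2 → posterior Inverse-Gamma(7, 25489/160)
obs 10: x=-1 → posterior Inverse-Gamma(15/2, 26209/160)
obs 11: x=5/2 → posterior Inverse-Gamma(8, 29589/160)

k = 5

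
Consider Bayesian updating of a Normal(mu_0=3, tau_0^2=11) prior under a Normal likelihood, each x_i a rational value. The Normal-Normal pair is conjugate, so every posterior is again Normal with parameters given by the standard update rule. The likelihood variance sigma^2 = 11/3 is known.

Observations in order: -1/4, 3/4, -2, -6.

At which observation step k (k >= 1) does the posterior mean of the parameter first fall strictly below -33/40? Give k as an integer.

obs 1: x=-1/4 → posterior Normal(9/16, 11/4)
obs 2: x=3/4 → posterior Normal(9/14, 11/7)
obs 3: x=-2 → posterior Normal(-3/20, 11/10)
obs 4: x=-6 → posterior Normal(-3/2, 11/13)

k = 4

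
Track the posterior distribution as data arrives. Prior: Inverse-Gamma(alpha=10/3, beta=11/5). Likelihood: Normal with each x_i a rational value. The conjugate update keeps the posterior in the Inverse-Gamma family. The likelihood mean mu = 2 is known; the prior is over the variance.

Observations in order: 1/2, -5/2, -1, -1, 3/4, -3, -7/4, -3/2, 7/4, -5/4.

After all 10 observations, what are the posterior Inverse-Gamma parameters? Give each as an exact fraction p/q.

alpha=25/3, beta=271/5

obs 1: x=1/2 → posterior Inverse-Gamma(23/6, 133/40)
obs 2: x=-5/2 → posterior Inverse-Gamma(13/3, 269/20)
obs 3: x=-1 → posterior Inverse-Gamma(29/6, 359/20)
obs 4: x=-1 → posterior Inverse-Gamma(16/3, 449/20)
obs 5: x=3/4 → posterior Inverse-Gamma(35/6, 3717/160)
obs 6: x=-3 → posterior Inverse-Gamma(19/3, 5717/160)
obs 7: x=-7/4 → posterior Inverse-Gamma(41/6, 3421/80)
obs 8: x=-3/2 → posterior Inverse-Gamma(22/3, 3911/80)
obs 9: x=7/4 → posterior Inverse-Gamma(47/6, 7827/160)
obs 10: x=-5/4 → posterior Inverse-Gamma(25/3, 271/5)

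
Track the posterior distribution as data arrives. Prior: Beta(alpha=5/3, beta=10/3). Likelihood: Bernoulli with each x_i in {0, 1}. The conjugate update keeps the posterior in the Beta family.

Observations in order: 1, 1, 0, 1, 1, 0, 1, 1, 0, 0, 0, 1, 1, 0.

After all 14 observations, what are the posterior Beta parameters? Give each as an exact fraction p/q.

alpha=29/3, beta=28/3

obs 1: x=1 → posterior Beta(8/3, 10/3)
obs 2: x=1 → posterior Beta(11/3, 10/3)
obs 3: x=0 → posterior Beta(11/3, 13/3)
obs 4: x=1 → posterior Beta(14/3, 13/3)
obs 5: x=1 → posterior Beta(17/3, 13/3)
obs 6: x=0 → posterior Beta(17/3, 16/3)
obs 7: x=1 → posterior Beta(20/3, 16/3)
obs 8: x=1 → posterior Beta(23/3, 16/3)
obs 9: x=0 → posterior Beta(23/3, 19/3)
obs 10: x=0 → posterior Beta(23/3, 22/3)
obs 11: x=0 → posterior Beta(23/3, 25/3)
obs 12: x=1 → posterior Beta(26/3, 25/3)
obs 13: x=1 → posterior Beta(29/3, 25/3)
obs 14: x=0 → posterior Beta(29/3, 28/3)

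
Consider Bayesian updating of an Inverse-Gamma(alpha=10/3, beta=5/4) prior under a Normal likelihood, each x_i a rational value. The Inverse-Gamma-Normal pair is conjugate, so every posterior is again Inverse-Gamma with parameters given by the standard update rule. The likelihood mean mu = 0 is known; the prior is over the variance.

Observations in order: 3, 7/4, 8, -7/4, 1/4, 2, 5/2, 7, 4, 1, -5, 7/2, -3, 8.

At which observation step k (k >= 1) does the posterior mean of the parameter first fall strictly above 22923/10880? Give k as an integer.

obs 1: x=3 → posterior Inverse-Gamma(23/6, 23/4)
obs 2: x=7/4 → posterior Inverse-Gamma(13/3, 233/32)
obs 3: x=8 → posterior Inverse-Gamma(29/6, 1257/32)
obs 4: x=-7/4 → posterior Inverse-Gamma(16/3, 653/16)
obs 5: x=1/4 → posterior Inverse-Gamma(35/6, 1307/32)
obs 6: x=2 → posterior Inverse-Gamma(19/3, 1371/32)
obs 7: x=5/2 → posterior Inverse-Gamma(41/6, 1471/32)
obs 8: x=7 → posterior Inverse-Gamma(22/3, 2255/32)
obs 9: x=4 → posterior Inverse-Gamma(47/6, 2511/32)
obs 10: x=1 → posterior Inverse-Gamma(25/3, 2527/32)
obs 11: x=-5 → posterior Inverse-Gamma(53/6, 2927/32)
obs 12: x=7/2 → posterior Inverse-Gamma(28/3, 3123/32)
obs 13: x=-3 → posterior Inverse-Gamma(59/6, 3267/32)
obs 14: x=8 → posterior Inverse-Gamma(31/3, 4291/32)

k = 2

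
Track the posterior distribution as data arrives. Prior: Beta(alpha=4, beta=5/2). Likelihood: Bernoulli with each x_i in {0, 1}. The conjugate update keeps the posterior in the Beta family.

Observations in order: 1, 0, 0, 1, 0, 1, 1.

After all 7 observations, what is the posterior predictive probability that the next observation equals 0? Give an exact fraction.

11/27

obs 1: x=1 → posterior Beta(5, 5/2)
obs 2: x=0 → posterior Beta(5, 7/2)
obs 3: x=0 → posterior Beta(5, 9/2)
obs 4: x=1 → posterior Beta(6, 9/2)
obs 5: x=0 → posterior Beta(6, 11/2)
obs 6: x=1 → posterior Beta(7, 11/2)
obs 7: x=1 → posterior Beta(8, 11/2)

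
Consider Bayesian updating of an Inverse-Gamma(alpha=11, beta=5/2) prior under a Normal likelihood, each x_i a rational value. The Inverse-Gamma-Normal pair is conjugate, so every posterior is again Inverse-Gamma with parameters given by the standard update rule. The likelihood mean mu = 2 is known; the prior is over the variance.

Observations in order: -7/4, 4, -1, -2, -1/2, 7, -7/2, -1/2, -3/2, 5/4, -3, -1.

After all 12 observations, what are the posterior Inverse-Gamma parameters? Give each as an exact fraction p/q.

obs 1: x=-7/4 → posterior Inverse-Gamma(23/2, 305/32)
obs 2: x=4 → posterior Inverse-Gamma(12, 369/32)
obs 3: x=-1 → posterior Inverse-Gamma(25/2, 513/32)
obs 4: x=-2 → posterior Inverse-Gamma(13, 769/32)
obs 5: x=-1/2 → posterior Inverse-Gamma(27/2, 869/32)
obs 6: x=7 → posterior Inverse-Gamma(14, 1269/32)
obs 7: x=-7/2 → posterior Inverse-Gamma(29/2, 1753/32)
obs 8: x=-1/2 → posterior Inverse-Gamma(15, 1853/32)
obs 9: x=-3/2 → posterior Inverse-Gamma(31/2, 2049/32)
obs 10: x=5/4 → posterior Inverse-Gamma(16, 1029/16)
obs 11: x=-3 → posterior Inverse-Gamma(33/2, 1229/16)
obs 12: x=-1 → posterior Inverse-Gamma(17, 1301/16)

alpha=17, beta=1301/16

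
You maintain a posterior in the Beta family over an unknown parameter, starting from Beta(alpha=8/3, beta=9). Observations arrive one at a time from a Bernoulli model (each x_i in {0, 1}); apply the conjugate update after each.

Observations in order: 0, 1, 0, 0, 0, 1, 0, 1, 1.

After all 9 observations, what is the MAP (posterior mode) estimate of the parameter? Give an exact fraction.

obs 1: x=0 → posterior Beta(8/3, 10)
obs 2: x=1 → posterior Beta(11/3, 10)
obs 3: x=0 → posterior Beta(11/3, 11)
obs 4: x=0 → posterior Beta(11/3, 12)
obs 5: x=0 → posterior Beta(11/3, 13)
obs 6: x=1 → posterior Beta(14/3, 13)
obs 7: x=0 → posterior Beta(14/3, 14)
obs 8: x=1 → posterior Beta(17/3, 14)
obs 9: x=1 → posterior Beta(20/3, 14)

17/56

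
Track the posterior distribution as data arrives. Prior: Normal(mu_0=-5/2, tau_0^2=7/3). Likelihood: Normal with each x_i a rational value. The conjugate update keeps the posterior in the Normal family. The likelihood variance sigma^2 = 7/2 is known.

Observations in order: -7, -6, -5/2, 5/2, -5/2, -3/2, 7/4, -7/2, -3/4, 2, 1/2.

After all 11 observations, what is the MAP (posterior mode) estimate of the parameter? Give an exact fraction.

obs 1: x=-7 → posterior Normal(-43/10, 7/5)
obs 2: x=-6 → posterior Normal(-67/14, 1)
obs 3: x=-5/2 → posterior Normal(-77/18, 7/9)
obs 4: x=5/2 → posterior Normal(-67/22, 7/11)
obs 5: x=-5/2 → posterior Normal(-77/26, 7/13)
obs 6: x=-3/2 → posterior Normal(-83/30, 7/15)
obs 7: x=7/4 → posterior Normal(-38/17, 7/17)
obs 8: x=-7/2 → posterior Normal(-45/19, 7/19)
obs 9: x=-3/4 → posterior Normal(-31/14, 1/3)
obs 10: x=2 → posterior Normal(-85/46, 7/23)
obs 11: x=1/2 → posterior Normal(-83/50, 7/25)

-83/50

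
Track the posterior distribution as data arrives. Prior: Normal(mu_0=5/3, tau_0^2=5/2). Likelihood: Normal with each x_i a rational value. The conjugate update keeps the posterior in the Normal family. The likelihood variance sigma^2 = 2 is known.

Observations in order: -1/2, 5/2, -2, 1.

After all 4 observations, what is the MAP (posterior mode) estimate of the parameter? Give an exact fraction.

obs 1: x=-1/2 → posterior Normal(25/54, 10/9)
obs 2: x=5/2 → posterior Normal(25/21, 5/7)
obs 3: x=-2 → posterior Normal(20/57, 10/19)
obs 4: x=1 → posterior Normal(35/72, 5/12)

35/72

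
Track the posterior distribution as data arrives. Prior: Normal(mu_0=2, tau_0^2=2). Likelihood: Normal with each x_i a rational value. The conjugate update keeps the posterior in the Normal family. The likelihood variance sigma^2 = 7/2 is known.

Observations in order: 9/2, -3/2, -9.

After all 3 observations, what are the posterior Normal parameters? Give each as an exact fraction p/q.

obs 1: x=9/2 → posterior Normal(32/11, 14/11)
obs 2: x=-3/2 → posterior Normal(26/15, 14/15)
obs 3: x=-9 → posterior Normal(-10/19, 14/19)

mu_0=-10/19, tau_0^2=14/19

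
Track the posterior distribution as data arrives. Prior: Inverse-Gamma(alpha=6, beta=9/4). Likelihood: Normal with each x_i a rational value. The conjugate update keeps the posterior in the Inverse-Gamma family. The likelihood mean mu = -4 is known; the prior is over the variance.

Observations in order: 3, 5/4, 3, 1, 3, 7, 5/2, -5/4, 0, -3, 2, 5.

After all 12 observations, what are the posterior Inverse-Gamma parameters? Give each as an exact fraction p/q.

alpha=12, beta=4071/16

obs 1: x=3 → posterior Inverse-Gamma(13/2, 107/4)
obs 2: x=5/4 → posterior Inverse-Gamma(7, 1297/32)
obs 3: x=3 → posterior Inverse-Gamma(15/2, 2081/32)
obs 4: x=1 → posterior Inverse-Gamma(8, 2481/32)
obs 5: x=3 → posterior Inverse-Gamma(17/2, 3265/32)
obs 6: x=7 → posterior Inverse-Gamma(9, 5201/32)
obs 7: x=5/2 → posterior Inverse-Gamma(19/2, 5877/32)
obs 8: x=-5/4 → posterior Inverse-Gamma(10, 2999/16)
obs 9: x=0 → posterior Inverse-Gamma(21/2, 3127/16)
obs 10: x=-3 → posterior Inverse-Gamma(11, 3135/16)
obs 11: x=2 → posterior Inverse-Gamma(23/2, 3423/16)
obs 12: x=5 → posterior Inverse-Gamma(12, 4071/16)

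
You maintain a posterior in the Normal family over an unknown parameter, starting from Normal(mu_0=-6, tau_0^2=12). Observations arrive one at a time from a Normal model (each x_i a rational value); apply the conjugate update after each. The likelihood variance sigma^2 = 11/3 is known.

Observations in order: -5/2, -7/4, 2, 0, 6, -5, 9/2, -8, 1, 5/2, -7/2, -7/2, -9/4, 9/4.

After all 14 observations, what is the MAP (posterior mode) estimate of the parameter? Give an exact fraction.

obs 1: x=-5/2 → posterior Normal(-156/47, 132/47)
obs 2: x=-7/4 → posterior Normal(-219/83, 132/83)
obs 3: x=2 → posterior Normal(-21/17, 132/119)
obs 4: x=0 → posterior Normal(-147/155, 132/155)
obs 5: x=6 → posterior Normal(69/191, 132/191)
obs 6: x=-5 → posterior Normal(-111/227, 132/227)
obs 7: x=9/2 → posterior Normal(51/263, 132/263)
obs 8: x=-8 → posterior Normal(-237/299, 132/299)
obs 9: x=1 → posterior Normal(-3/5, 132/335)
obs 10: x=5/2 → posterior Normal(-111/371, 132/371)
obs 11: x=-7/2 → posterior Normal(-237/407, 12/37)
obs 12: x=-7/2 → posterior Normal(-363/443, 132/443)
obs 13: x=-9/4 → posterior Normal(-444/479, 132/479)
obs 14: x=9/4 → posterior Normal(-363/515, 132/515)

-363/515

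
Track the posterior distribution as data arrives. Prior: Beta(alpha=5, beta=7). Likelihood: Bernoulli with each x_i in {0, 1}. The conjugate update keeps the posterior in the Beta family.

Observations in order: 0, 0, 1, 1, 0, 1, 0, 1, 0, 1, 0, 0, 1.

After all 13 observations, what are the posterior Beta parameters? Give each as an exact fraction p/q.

obs 1: x=0 → posterior Beta(5, 8)
obs 2: x=0 → posterior Beta(5, 9)
obs 3: x=1 → posterior Beta(6, 9)
obs 4: x=1 → posterior Beta(7, 9)
obs 5: x=0 → posterior Beta(7, 10)
obs 6: x=1 → posterior Beta(8, 10)
obs 7: x=0 → posterior Beta(8, 11)
obs 8: x=1 → posterior Beta(9, 11)
obs 9: x=0 → posterior Beta(9, 12)
obs 10: x=1 → posterior Beta(10, 12)
obs 11: x=0 → posterior Beta(10, 13)
obs 12: x=0 → posterior Beta(10, 14)
obs 13: x=1 → posterior Beta(11, 14)

alpha=11, beta=14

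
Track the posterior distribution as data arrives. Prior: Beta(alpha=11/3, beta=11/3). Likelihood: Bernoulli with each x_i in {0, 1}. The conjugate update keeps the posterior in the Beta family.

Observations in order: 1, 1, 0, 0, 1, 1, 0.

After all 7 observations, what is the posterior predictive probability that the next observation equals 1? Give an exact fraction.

obs 1: x=1 → posterior Beta(14/3, 11/3)
obs 2: x=1 → posterior Beta(17/3, 11/3)
obs 3: x=0 → posterior Beta(17/3, 14/3)
obs 4: x=0 → posterior Beta(17/3, 17/3)
obs 5: x=1 → posterior Beta(20/3, 17/3)
obs 6: x=1 → posterior Beta(23/3, 17/3)
obs 7: x=0 → posterior Beta(23/3, 20/3)

23/43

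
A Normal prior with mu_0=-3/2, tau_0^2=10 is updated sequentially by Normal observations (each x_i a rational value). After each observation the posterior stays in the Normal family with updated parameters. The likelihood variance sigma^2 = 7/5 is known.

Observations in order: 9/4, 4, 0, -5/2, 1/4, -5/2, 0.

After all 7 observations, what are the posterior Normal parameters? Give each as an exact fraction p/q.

mu_0=43/238, tau_0^2=10/51

obs 1: x=9/4 → posterior Normal(34/19, 70/57)
obs 2: x=4 → posterior Normal(302/107, 70/107)
obs 3: x=0 → posterior Normal(302/157, 70/157)
obs 4: x=-5/2 → posterior Normal(59/69, 70/207)
obs 5: x=1/4 → posterior Normal(379/514, 70/257)
obs 6: x=-5/2 → posterior Normal(129/614, 70/307)
obs 7: x=0 → posterior Normal(43/238, 10/51)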